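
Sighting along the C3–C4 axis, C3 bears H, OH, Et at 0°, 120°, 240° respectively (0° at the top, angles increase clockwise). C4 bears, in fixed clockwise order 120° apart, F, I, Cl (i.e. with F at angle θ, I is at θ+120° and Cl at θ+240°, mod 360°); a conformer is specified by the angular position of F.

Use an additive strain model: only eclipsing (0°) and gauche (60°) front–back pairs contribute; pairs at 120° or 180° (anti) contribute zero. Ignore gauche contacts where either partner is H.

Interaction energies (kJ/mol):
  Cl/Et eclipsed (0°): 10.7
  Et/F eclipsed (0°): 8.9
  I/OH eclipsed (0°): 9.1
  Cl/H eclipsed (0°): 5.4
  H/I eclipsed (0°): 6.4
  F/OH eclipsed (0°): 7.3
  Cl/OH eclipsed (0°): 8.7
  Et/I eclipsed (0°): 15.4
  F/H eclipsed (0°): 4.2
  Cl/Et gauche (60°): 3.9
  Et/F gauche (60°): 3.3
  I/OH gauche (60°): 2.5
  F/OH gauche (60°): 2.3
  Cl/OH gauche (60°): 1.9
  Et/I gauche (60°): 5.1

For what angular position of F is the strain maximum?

120°

F at 0° (eclipsed): H–F eclipsed, OH–I eclipsed, Et–Cl eclipsed; 4.2 + 9.1 + 10.7 = 24.0 kJ/mol.
F at 60° (staggered): OH–F gauche, OH–I gauche, Et–I gauche, Et–Cl gauche; 2.3 + 2.5 + 5.1 + 3.9 = 13.8 kJ/mol.
F at 120° (eclipsed): H–Cl eclipsed, OH–F eclipsed, Et–I eclipsed; 5.4 + 7.3 + 15.4 = 28.1 kJ/mol.
F at 180° (staggered): OH–F gauche, OH–Cl gauche, Et–F gauche, Et–I gauche; 2.3 + 1.9 + 3.3 + 5.1 = 12.6 kJ/mol.
F at 240° (eclipsed): H–I eclipsed, OH–Cl eclipsed, Et–F eclipsed; 6.4 + 8.7 + 8.9 = 24.0 kJ/mol.
F at 300° (staggered): OH–I gauche, OH–Cl gauche, Et–F gauche, Et–Cl gauche; 2.5 + 1.9 + 3.3 + 3.9 = 11.6 kJ/mol.
The maximum (28.1 kJ/mol) occurs with F at 120°.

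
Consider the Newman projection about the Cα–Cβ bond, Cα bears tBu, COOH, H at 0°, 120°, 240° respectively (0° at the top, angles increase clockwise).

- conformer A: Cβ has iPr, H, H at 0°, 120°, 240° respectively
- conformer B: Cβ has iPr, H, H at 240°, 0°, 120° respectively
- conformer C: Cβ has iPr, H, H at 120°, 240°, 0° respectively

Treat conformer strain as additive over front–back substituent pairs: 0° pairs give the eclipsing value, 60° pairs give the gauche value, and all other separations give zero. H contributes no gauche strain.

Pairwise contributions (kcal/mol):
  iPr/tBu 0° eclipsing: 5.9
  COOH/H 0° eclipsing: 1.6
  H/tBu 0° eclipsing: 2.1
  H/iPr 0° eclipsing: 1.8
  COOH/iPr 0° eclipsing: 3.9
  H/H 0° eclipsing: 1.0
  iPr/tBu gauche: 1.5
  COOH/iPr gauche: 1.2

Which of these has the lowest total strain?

A is eclipsed. tBu at 0° is eclipsed with iPr at 0° (5.9); COOH at 120° is eclipsed with H at 120° (1.6); H at 240° is eclipsed with H at 240° (1.0). Total 8.5 kcal/mol.
B is eclipsed. tBu at 0° is eclipsed with H at 0° (2.1); COOH at 120° is eclipsed with H at 120° (1.6); H at 240° is eclipsed with iPr at 240° (1.8). Total 5.5 kcal/mol.
C is eclipsed. tBu at 0° is eclipsed with H at 0° (2.1); COOH at 120° is eclipsed with iPr at 120° (3.9); H at 240° is eclipsed with H at 240° (1.0). Total 7.0 kcal/mol.
B has the lowest total (5.5 kcal/mol).

B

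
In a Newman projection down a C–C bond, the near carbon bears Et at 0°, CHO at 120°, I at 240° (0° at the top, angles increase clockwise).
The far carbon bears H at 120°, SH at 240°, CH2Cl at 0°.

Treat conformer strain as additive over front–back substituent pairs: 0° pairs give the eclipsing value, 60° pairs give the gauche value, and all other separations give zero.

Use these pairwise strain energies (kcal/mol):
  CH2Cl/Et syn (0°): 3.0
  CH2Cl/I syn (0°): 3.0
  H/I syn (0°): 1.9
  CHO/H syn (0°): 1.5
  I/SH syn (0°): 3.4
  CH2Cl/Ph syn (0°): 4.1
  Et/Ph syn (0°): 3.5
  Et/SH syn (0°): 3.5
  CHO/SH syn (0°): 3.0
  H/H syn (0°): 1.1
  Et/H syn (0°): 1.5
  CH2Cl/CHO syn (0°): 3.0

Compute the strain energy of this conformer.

This conformer (eclipsed): Et(0°)/CH2Cl(0°) eclipsed 3.0; CHO(120°)/H(120°) eclipsed 1.5; I(240°)/SH(240°) eclipsed 3.4 → 7.9 kcal/mol.

7.9 kcal/mol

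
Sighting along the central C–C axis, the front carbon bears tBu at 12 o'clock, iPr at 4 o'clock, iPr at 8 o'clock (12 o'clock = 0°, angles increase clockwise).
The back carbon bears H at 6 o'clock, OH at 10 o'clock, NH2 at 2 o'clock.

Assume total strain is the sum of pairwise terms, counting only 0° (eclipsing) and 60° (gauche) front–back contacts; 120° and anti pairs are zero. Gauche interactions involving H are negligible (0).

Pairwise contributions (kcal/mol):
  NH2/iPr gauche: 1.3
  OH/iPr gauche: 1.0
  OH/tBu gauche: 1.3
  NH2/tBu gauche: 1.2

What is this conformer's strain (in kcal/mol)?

4.8 kcal/mol

This conformer is staggered. tBu at 0° is gauche with OH at 300° (1.3); tBu at 0° is gauche with NH2 at 60° (1.2); iPr at 120° is gauche with NH2 at 60° (1.3); iPr at 240° is gauche with OH at 300° (1.0). Total 4.8 kcal/mol.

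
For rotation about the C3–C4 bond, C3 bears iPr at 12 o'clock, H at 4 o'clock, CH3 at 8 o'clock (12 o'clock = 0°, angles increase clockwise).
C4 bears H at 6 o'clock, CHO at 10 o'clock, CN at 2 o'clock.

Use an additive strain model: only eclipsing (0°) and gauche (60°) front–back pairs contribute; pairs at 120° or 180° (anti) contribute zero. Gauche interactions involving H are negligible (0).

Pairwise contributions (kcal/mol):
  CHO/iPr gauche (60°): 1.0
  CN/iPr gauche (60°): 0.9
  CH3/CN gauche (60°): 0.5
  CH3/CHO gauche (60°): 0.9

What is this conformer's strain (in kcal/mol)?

2.8 kcal/mol

This conformer (staggered): iPr–CHO gauche, iPr–CN gauche, CH3–CHO gauche; 1.0 + 0.9 + 0.9 = 2.8 kcal/mol.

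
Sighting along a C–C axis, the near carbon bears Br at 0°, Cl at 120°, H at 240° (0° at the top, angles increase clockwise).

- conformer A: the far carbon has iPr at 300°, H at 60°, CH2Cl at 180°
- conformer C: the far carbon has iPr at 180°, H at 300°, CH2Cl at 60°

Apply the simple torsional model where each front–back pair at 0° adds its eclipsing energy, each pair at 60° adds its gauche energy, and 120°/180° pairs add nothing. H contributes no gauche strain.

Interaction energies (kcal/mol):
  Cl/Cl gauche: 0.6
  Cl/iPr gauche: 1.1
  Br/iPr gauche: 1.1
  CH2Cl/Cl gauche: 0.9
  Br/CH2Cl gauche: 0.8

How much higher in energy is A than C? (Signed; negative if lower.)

A is staggered. Br at 0° is gauche with iPr at 300° (1.1); Cl at 120° is gauche with CH2Cl at 180° (0.9). Total 2.0 kcal/mol.
C is staggered. Br at 0° is gauche with CH2Cl at 60° (0.8); Cl at 120° is gauche with iPr at 180° (1.1); Cl at 120° is gauche with CH2Cl at 60° (0.9). Total 2.8 kcal/mol.
E(A) − E(C) = 2.0 − 2.8 = -0.8 kcal/mol.

-0.8 kcal/mol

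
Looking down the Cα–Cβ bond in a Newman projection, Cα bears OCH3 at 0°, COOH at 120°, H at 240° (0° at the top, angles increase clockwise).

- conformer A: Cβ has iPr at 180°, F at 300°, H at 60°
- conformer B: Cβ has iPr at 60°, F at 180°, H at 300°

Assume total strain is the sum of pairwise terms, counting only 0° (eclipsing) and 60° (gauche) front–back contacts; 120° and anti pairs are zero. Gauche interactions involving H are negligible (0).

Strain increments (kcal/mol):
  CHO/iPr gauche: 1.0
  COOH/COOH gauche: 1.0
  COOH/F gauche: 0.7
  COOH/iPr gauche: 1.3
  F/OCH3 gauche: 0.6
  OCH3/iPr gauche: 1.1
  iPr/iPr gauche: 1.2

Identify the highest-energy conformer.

A is staggered. OCH3 at 0° is gauche with F at 300° (0.6); COOH at 120° is gauche with iPr at 180° (1.3). Total 1.9 kcal/mol.
B is staggered. OCH3 at 0° is gauche with iPr at 60° (1.1); COOH at 120° is gauche with iPr at 60° (1.3); COOH at 120° is gauche with F at 180° (0.7). Total 3.1 kcal/mol.
B has the highest total (3.1 kcal/mol).

B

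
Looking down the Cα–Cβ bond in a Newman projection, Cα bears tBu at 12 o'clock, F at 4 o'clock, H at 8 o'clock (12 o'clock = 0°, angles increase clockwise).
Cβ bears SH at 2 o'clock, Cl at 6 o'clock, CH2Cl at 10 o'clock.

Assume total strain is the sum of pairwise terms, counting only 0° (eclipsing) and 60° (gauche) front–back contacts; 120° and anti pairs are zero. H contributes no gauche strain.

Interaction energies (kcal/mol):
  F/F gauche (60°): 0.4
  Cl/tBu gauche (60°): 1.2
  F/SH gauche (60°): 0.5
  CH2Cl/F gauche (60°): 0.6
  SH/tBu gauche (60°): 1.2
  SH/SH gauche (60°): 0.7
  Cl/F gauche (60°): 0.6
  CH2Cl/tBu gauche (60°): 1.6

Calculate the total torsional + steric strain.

3.9 kcal/mol

This conformer (staggered): tBu(0°)/SH(60°) gauche 1.2; tBu(0°)/CH2Cl(300°) gauche 1.6; F(120°)/SH(60°) gauche 0.5; F(120°)/Cl(180°) gauche 0.6 → 3.9 kcal/mol.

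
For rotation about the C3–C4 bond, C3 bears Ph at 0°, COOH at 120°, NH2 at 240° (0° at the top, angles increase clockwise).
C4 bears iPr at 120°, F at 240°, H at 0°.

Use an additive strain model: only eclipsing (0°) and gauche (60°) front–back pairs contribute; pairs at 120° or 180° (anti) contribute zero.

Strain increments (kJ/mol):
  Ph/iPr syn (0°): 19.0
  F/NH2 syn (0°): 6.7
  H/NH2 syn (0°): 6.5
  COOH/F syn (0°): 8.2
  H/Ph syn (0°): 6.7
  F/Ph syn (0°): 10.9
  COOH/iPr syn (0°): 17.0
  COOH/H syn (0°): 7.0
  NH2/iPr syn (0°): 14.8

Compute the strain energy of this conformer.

This conformer (eclipsed): Ph–H eclipsed, COOH–iPr eclipsed, NH2–F eclipsed; 6.7 + 17.0 + 6.7 = 30.4 kJ/mol.

30.4 kJ/mol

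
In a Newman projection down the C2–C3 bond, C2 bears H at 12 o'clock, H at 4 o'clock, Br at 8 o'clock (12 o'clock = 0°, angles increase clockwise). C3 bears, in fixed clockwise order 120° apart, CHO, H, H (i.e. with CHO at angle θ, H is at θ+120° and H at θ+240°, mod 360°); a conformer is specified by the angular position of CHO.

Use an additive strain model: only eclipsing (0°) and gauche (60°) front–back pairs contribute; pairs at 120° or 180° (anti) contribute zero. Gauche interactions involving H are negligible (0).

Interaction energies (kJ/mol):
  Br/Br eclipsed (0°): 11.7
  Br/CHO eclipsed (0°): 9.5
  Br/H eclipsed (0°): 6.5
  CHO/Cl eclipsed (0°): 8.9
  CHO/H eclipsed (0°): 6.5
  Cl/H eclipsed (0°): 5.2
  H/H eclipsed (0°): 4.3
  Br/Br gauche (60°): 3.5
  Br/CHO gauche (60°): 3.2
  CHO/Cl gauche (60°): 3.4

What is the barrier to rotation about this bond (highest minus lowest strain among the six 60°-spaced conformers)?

18.1 kJ/mol

CHO at 0° (eclipsed): H–CHO eclipsed, H–H eclipsed, Br–H eclipsed; 6.5 + 4.3 + 6.5 = 17.3 kJ/mol.
CHO at 60° (staggered): no non-H gauche contacts → 0.0 kJ/mol.
CHO at 120° (eclipsed): H–H eclipsed, H–CHO eclipsed, Br–H eclipsed; 4.3 + 6.5 + 6.5 = 17.3 kJ/mol.
CHO at 180° (staggered): Br–CHO gauche; 3.2 = 3.2 kJ/mol.
CHO at 240° (eclipsed): H–H eclipsed, H–H eclipsed, Br–CHO eclipsed; 4.3 + 4.3 + 9.5 = 18.1 kJ/mol.
CHO at 300° (staggered): Br–CHO gauche; 3.2 = 3.2 kJ/mol.
Max at 240° (18.1 kJ/mol), min at 60° (0.0 kJ/mol); barrier = 18.1 kJ/mol.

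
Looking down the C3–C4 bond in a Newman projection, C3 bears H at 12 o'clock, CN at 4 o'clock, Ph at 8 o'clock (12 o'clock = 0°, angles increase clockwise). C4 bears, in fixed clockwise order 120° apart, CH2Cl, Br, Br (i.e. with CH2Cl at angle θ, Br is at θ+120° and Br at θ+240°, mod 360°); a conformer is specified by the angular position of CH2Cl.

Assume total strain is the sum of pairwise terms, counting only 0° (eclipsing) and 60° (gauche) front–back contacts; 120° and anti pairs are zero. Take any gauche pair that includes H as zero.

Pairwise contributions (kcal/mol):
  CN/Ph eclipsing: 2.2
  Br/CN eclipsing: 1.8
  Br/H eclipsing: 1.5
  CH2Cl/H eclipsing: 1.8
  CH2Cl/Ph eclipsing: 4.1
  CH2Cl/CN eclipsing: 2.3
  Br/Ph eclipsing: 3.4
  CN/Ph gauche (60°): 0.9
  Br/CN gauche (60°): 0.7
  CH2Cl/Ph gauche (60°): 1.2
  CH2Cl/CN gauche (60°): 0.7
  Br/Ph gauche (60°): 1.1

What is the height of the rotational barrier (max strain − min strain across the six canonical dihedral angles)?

CH2Cl at 0° is eclipsed. H at 0° is eclipsed with CH2Cl at 0° (1.8); CN at 120° is eclipsed with Br at 120° (1.8); Ph at 240° is eclipsed with Br at 240° (3.4). Total 7.0 kcal/mol.
CH2Cl at 60° is staggered. CN at 120° is gauche with CH2Cl at 60° (0.7); CN at 120° is gauche with Br at 180° (0.7); Ph at 240° is gauche with Br at 180° (1.1); Ph at 240° is gauche with Br at 300° (1.1). Total 3.6 kcal/mol.
CH2Cl at 120° is eclipsed. H at 0° is eclipsed with Br at 0° (1.5); CN at 120° is eclipsed with CH2Cl at 120° (2.3); Ph at 240° is eclipsed with Br at 240° (3.4). Total 7.2 kcal/mol.
CH2Cl at 180° is staggered. CN at 120° is gauche with CH2Cl at 180° (0.7); CN at 120° is gauche with Br at 60° (0.7); Ph at 240° is gauche with CH2Cl at 180° (1.2); Ph at 240° is gauche with Br at 300° (1.1). Total 3.7 kcal/mol.
CH2Cl at 240° is eclipsed. H at 0° is eclipsed with Br at 0° (1.5); CN at 120° is eclipsed with Br at 120° (1.8); Ph at 240° is eclipsed with CH2Cl at 240° (4.1). Total 7.4 kcal/mol.
CH2Cl at 300° is staggered. CN at 120° is gauche with Br at 60° (0.7); CN at 120° is gauche with Br at 180° (0.7); Ph at 240° is gauche with CH2Cl at 300° (1.2); Ph at 240° is gauche with Br at 180° (1.1). Total 3.7 kcal/mol.
Max at 240° (7.4 kcal/mol), min at 60° (3.6 kcal/mol); barrier = 3.8 kcal/mol.

3.8 kcal/mol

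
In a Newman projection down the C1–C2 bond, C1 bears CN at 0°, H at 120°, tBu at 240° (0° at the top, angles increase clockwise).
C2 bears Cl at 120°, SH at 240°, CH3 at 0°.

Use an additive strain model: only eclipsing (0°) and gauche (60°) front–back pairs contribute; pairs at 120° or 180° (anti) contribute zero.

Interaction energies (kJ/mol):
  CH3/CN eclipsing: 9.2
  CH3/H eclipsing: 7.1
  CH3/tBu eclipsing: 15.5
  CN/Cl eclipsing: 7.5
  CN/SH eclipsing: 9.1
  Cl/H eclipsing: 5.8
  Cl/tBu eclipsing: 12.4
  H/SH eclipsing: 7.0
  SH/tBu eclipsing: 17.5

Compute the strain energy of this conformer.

This conformer (eclipsed): CN(0°)/CH3(0°) eclipsed 9.2; H(120°)/Cl(120°) eclipsed 5.8; tBu(240°)/SH(240°) eclipsed 17.5 → 32.5 kJ/mol.

32.5 kJ/mol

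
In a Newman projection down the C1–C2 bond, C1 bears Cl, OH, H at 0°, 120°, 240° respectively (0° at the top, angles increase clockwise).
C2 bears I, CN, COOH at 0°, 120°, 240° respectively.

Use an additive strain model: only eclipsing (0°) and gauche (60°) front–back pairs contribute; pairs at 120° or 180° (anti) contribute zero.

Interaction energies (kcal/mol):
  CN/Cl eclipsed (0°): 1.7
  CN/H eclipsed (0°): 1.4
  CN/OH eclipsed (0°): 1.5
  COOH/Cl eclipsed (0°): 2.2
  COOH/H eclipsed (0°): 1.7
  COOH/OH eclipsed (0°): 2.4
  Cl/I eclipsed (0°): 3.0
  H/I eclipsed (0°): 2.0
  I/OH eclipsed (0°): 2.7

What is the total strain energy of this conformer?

6.2 kcal/mol

This conformer is eclipsed. Cl at 0° is eclipsed with I at 0° (3.0); OH at 120° is eclipsed with CN at 120° (1.5); H at 240° is eclipsed with COOH at 240° (1.7). Total 6.2 kcal/mol.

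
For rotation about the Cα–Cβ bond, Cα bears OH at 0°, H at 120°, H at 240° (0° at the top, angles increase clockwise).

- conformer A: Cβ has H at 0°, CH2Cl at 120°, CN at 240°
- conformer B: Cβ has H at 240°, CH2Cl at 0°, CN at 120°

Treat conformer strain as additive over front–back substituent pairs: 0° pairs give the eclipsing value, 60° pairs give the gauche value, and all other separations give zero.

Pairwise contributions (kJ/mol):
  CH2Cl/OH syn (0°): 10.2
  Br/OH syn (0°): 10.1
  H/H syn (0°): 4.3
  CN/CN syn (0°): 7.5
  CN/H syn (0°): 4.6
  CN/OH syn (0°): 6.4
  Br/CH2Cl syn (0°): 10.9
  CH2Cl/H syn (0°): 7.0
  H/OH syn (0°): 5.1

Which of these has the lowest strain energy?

A

A (eclipsed): OH–H eclipsed, H–CH2Cl eclipsed, H–CN eclipsed; 5.1 + 7.0 + 4.6 = 16.7 kJ/mol.
B (eclipsed): OH–CH2Cl eclipsed, H–CN eclipsed, H–H eclipsed; 10.2 + 4.6 + 4.3 = 19.1 kJ/mol.
A has the lowest total (16.7 kJ/mol).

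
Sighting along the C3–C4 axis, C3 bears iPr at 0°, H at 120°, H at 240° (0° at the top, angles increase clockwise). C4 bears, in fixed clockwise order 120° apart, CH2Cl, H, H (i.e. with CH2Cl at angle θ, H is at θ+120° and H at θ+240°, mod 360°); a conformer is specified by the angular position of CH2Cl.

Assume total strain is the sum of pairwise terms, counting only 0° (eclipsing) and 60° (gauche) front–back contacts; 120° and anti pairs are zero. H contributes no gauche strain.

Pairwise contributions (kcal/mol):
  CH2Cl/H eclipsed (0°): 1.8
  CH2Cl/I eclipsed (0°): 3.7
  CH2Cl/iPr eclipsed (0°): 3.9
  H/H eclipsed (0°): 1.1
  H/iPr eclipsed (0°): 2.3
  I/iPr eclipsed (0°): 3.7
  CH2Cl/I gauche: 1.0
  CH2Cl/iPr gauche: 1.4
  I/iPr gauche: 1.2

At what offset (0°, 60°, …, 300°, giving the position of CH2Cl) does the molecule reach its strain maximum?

0°

CH2Cl at 0° (eclipsed): iPr(0°)/CH2Cl(0°) eclipsed 3.9; H(120°)/H(120°) eclipsed 1.1; H(240°)/H(240°) eclipsed 1.1 → 6.1 kcal/mol.
CH2Cl at 60° (staggered): iPr(0°)/CH2Cl(60°) gauche 1.4 → 1.4 kcal/mol.
CH2Cl at 120° (eclipsed): iPr(0°)/H(0°) eclipsed 2.3; H(120°)/CH2Cl(120°) eclipsed 1.8; H(240°)/H(240°) eclipsed 1.1 → 5.2 kcal/mol.
CH2Cl at 180° (staggered): no non-H gauche contacts → 0.0 kcal/mol.
CH2Cl at 240° (eclipsed): iPr(0°)/H(0°) eclipsed 2.3; H(120°)/H(120°) eclipsed 1.1; H(240°)/CH2Cl(240°) eclipsed 1.8 → 5.2 kcal/mol.
CH2Cl at 300° (staggered): iPr(0°)/CH2Cl(300°) gauche 1.4 → 1.4 kcal/mol.
The maximum (6.1 kcal/mol) occurs with CH2Cl at 0°.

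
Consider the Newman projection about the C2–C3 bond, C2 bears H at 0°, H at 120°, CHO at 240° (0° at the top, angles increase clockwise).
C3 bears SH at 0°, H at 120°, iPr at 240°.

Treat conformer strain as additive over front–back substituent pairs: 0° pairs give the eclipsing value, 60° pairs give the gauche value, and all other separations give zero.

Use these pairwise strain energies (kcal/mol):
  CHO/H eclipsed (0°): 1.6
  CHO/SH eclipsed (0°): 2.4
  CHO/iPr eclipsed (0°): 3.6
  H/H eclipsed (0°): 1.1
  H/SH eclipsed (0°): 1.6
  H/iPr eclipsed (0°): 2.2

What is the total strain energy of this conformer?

6.3 kcal/mol

This conformer is eclipsed. H at 0° is eclipsed with SH at 0° (1.6); H at 120° is eclipsed with H at 120° (1.1); CHO at 240° is eclipsed with iPr at 240° (3.6). Total 6.3 kcal/mol.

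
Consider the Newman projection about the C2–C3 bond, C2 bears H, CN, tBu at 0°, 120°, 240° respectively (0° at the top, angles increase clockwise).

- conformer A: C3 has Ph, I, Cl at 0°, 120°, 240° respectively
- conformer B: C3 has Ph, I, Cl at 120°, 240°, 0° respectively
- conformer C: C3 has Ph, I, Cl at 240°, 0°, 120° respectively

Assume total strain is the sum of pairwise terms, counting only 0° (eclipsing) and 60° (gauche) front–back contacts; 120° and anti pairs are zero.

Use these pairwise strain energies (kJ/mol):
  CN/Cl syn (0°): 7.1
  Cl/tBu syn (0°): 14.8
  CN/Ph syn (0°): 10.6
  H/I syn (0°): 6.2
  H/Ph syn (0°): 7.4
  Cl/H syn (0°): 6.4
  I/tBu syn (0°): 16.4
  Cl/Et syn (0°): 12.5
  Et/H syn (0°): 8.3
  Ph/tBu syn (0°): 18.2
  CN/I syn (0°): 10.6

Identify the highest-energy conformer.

B

A (eclipsed): H(0°)/Ph(0°) eclipsed 7.4; CN(120°)/I(120°) eclipsed 10.6; tBu(240°)/Cl(240°) eclipsed 14.8 → 32.8 kJ/mol.
B (eclipsed): H(0°)/Cl(0°) eclipsed 6.4; CN(120°)/Ph(120°) eclipsed 10.6; tBu(240°)/I(240°) eclipsed 16.4 → 33.4 kJ/mol.
C (eclipsed): H(0°)/I(0°) eclipsed 6.2; CN(120°)/Cl(120°) eclipsed 7.1; tBu(240°)/Ph(240°) eclipsed 18.2 → 31.5 kJ/mol.
B has the highest total (33.4 kJ/mol).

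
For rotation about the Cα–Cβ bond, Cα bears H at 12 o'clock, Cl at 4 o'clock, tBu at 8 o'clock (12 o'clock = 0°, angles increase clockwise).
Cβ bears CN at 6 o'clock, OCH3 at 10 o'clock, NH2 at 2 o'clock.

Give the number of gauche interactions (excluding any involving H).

Non-H gauche pairs: Cl(120°)/CN(180°); Cl(120°)/NH2(60°); tBu(240°)/CN(180°); tBu(240°)/OCH3(300°) — 4 interactions.

4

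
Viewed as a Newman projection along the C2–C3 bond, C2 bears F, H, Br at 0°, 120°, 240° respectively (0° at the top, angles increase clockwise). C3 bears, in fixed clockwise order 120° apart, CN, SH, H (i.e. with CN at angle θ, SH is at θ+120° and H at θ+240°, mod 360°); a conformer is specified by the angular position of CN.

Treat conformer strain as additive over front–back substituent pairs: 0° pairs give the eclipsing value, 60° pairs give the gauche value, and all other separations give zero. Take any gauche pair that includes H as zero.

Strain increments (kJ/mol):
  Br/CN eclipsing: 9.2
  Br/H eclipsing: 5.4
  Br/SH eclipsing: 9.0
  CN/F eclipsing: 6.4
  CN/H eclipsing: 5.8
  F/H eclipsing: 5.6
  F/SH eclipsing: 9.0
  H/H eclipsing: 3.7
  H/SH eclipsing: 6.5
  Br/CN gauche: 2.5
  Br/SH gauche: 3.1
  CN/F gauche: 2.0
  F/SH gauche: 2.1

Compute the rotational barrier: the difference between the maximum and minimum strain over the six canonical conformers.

CN at 0° (eclipsed): F(0°)/CN(0°) eclipsed 6.4; H(120°)/SH(120°) eclipsed 6.5; Br(240°)/H(240°) eclipsed 5.4 → 18.3 kJ/mol.
CN at 60° (staggered): F(0°)/CN(60°) gauche 2.0; Br(240°)/SH(180°) gauche 3.1 → 5.1 kJ/mol.
CN at 120° (eclipsed): F(0°)/H(0°) eclipsed 5.6; H(120°)/CN(120°) eclipsed 5.8; Br(240°)/SH(240°) eclipsed 9.0 → 20.4 kJ/mol.
CN at 180° (staggered): F(0°)/SH(300°) gauche 2.1; Br(240°)/CN(180°) gauche 2.5; Br(240°)/SH(300°) gauche 3.1 → 7.7 kJ/mol.
CN at 240° (eclipsed): F(0°)/SH(0°) eclipsed 9.0; H(120°)/H(120°) eclipsed 3.7; Br(240°)/CN(240°) eclipsed 9.2 → 21.9 kJ/mol.
CN at 300° (staggered): F(0°)/CN(300°) gauche 2.0; F(0°)/SH(60°) gauche 2.1; Br(240°)/CN(300°) gauche 2.5 → 6.6 kJ/mol.
Max at 240° (21.9 kJ/mol), min at 60° (5.1 kJ/mol); barrier = 16.8 kJ/mol.

16.8 kJ/mol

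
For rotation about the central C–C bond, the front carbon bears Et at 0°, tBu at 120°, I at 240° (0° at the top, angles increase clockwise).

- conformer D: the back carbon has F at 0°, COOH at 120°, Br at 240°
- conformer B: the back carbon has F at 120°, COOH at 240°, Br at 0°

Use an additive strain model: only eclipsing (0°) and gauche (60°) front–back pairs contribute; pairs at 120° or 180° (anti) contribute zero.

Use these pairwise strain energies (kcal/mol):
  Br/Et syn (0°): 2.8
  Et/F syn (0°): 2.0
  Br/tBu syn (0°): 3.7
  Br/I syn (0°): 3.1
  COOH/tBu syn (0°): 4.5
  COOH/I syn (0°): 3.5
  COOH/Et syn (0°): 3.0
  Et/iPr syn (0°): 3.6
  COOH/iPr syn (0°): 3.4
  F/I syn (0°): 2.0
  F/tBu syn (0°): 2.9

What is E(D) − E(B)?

D (eclipsed): Et(0°)/F(0°) eclipsed 2.0; tBu(120°)/COOH(120°) eclipsed 4.5; I(240°)/Br(240°) eclipsed 3.1 → 9.6 kcal/mol.
B (eclipsed): Et(0°)/Br(0°) eclipsed 2.8; tBu(120°)/F(120°) eclipsed 2.9; I(240°)/COOH(240°) eclipsed 3.5 → 9.2 kcal/mol.
E(D) − E(B) = 9.6 − 9.2 = +0.4 kcal/mol.

+0.4 kcal/mol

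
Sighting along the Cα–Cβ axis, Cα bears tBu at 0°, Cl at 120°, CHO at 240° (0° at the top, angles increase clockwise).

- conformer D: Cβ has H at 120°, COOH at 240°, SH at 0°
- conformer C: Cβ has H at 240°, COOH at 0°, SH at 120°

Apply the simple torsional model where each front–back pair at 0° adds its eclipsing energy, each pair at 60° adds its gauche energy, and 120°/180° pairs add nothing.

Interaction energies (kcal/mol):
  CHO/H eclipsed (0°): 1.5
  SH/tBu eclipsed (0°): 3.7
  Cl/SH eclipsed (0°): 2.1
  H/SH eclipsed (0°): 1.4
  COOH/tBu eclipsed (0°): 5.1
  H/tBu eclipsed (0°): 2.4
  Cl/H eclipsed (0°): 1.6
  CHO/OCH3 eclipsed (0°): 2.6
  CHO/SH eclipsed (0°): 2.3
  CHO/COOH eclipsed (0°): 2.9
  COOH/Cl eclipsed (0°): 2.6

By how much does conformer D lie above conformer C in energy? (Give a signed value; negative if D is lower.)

-0.5 kcal/mol

D (eclipsed): tBu(0°)/SH(0°) eclipsed 3.7; Cl(120°)/H(120°) eclipsed 1.6; CHO(240°)/COOH(240°) eclipsed 2.9 → 8.2 kcal/mol.
C (eclipsed): tBu(0°)/COOH(0°) eclipsed 5.1; Cl(120°)/SH(120°) eclipsed 2.1; CHO(240°)/H(240°) eclipsed 1.5 → 8.7 kcal/mol.
E(D) − E(C) = 8.2 − 8.7 = -0.5 kcal/mol.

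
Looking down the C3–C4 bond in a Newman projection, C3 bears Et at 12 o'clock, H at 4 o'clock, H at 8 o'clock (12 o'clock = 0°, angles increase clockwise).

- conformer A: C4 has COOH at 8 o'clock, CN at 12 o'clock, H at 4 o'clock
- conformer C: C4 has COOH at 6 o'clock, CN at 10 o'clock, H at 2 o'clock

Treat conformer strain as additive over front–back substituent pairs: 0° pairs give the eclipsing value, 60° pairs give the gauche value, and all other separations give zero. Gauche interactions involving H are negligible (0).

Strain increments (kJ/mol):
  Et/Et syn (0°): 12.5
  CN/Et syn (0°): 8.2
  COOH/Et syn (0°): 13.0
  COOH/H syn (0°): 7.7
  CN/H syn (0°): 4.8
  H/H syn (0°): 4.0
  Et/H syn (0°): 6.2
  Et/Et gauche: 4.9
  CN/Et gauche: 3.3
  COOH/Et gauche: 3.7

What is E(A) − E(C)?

+16.6 kJ/mol

A is eclipsed. Et at 0° is eclipsed with CN at 0° (8.2); H at 120° is eclipsed with H at 120° (4.0); H at 240° is eclipsed with COOH at 240° (7.7). Total 19.9 kJ/mol.
C is staggered. Et at 0° is gauche with CN at 300° (3.3). Total 3.3 kJ/mol.
E(A) − E(C) = 19.9 − 3.3 = +16.6 kJ/mol.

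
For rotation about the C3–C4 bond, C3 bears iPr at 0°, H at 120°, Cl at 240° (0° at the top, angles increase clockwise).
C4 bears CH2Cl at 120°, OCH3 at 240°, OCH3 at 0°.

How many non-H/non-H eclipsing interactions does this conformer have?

2

Non-H eclipsing pairs: iPr(0°)/OCH3(0°); Cl(240°)/OCH3(240°) — 2 interactions.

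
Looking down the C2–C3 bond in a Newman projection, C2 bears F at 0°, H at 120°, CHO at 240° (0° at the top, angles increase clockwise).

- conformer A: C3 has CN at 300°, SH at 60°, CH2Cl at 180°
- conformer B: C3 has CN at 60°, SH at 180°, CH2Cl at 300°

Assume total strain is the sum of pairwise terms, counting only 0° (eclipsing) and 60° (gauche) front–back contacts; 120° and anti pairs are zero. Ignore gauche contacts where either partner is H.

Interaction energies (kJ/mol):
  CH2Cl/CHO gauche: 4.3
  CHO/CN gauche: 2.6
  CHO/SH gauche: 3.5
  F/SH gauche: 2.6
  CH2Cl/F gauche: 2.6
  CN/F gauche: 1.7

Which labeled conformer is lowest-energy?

A

A is staggered. F at 0° is gauche with CN at 300° (1.7); F at 0° is gauche with SH at 60° (2.6); CHO at 240° is gauche with CN at 300° (2.6); CHO at 240° is gauche with CH2Cl at 180° (4.3). Total 11.2 kJ/mol.
B is staggered. F at 0° is gauche with CN at 60° (1.7); F at 0° is gauche with CH2Cl at 300° (2.6); CHO at 240° is gauche with SH at 180° (3.5); CHO at 240° is gauche with CH2Cl at 300° (4.3). Total 12.1 kJ/mol.
A has the lowest total (11.2 kJ/mol).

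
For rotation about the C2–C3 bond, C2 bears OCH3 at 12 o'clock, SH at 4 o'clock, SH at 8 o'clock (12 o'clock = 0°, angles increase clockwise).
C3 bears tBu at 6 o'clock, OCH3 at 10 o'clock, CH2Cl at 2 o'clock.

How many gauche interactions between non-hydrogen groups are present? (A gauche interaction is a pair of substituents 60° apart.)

Non-H gauche pairs: OCH3(0°)/OCH3(300°); OCH3(0°)/CH2Cl(60°); SH(120°)/tBu(180°); SH(120°)/CH2Cl(60°); SH(240°)/tBu(180°); SH(240°)/OCH3(300°) — 6 interactions.

6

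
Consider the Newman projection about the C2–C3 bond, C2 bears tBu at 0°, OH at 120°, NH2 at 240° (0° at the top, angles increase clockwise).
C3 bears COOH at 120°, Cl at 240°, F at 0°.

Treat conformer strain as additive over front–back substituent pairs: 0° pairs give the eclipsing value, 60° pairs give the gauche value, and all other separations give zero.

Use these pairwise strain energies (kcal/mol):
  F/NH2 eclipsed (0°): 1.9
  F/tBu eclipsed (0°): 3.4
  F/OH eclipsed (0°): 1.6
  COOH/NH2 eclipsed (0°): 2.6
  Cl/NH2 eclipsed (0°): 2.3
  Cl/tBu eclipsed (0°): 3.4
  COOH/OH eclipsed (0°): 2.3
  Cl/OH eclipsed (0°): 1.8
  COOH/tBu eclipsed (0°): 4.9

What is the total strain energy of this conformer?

This conformer (eclipsed): tBu(0°)/F(0°) eclipsed 3.4; OH(120°)/COOH(120°) eclipsed 2.3; NH2(240°)/Cl(240°) eclipsed 2.3 → 8.0 kcal/mol.

8.0 kcal/mol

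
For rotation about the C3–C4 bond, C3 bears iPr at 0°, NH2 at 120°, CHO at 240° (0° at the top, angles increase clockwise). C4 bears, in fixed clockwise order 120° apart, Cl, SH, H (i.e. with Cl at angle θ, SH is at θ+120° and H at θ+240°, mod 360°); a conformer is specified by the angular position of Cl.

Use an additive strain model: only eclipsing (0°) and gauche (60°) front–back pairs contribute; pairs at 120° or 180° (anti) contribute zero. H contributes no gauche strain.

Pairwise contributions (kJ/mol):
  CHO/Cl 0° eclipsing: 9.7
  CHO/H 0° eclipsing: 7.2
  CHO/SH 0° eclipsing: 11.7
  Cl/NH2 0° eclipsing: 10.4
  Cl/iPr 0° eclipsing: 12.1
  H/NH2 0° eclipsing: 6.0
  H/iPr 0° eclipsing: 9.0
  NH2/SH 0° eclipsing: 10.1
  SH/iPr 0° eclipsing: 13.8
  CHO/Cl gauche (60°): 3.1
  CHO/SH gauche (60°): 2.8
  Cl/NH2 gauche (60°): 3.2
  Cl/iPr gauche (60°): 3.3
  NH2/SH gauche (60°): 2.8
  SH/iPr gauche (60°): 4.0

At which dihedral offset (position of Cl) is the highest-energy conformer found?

120°

Cl at 0° (eclipsed): iPr(0°)/Cl(0°) eclipsed 12.1; NH2(120°)/SH(120°) eclipsed 10.1; CHO(240°)/H(240°) eclipsed 7.2 → 29.4 kJ/mol.
Cl at 60° (staggered): iPr(0°)/Cl(60°) gauche 3.3; NH2(120°)/Cl(60°) gauche 3.2; NH2(120°)/SH(180°) gauche 2.8; CHO(240°)/SH(180°) gauche 2.8 → 12.1 kJ/mol.
Cl at 120° (eclipsed): iPr(0°)/H(0°) eclipsed 9.0; NH2(120°)/Cl(120°) eclipsed 10.4; CHO(240°)/SH(240°) eclipsed 11.7 → 31.1 kJ/mol.
Cl at 180° (staggered): iPr(0°)/SH(300°) gauche 4.0; NH2(120°)/Cl(180°) gauche 3.2; CHO(240°)/Cl(180°) gauche 3.1; CHO(240°)/SH(300°) gauche 2.8 → 13.1 kJ/mol.
Cl at 240° (eclipsed): iPr(0°)/SH(0°) eclipsed 13.8; NH2(120°)/H(120°) eclipsed 6.0; CHO(240°)/Cl(240°) eclipsed 9.7 → 29.5 kJ/mol.
Cl at 300° (staggered): iPr(0°)/Cl(300°) gauche 3.3; iPr(0°)/SH(60°) gauche 4.0; NH2(120°)/SH(60°) gauche 2.8; CHO(240°)/Cl(300°) gauche 3.1 → 13.2 kJ/mol.
The maximum (31.1 kJ/mol) occurs with Cl at 120°.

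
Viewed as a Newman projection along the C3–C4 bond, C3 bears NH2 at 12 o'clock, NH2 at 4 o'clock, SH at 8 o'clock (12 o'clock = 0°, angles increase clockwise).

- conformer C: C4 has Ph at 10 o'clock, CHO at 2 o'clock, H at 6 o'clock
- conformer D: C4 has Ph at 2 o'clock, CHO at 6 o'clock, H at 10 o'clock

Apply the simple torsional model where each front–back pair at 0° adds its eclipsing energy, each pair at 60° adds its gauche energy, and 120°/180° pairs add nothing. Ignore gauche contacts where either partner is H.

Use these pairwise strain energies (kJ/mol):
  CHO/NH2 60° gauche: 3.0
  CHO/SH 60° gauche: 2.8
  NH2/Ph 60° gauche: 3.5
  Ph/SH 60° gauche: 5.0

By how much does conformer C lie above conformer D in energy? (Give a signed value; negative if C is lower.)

+1.7 kJ/mol

C (staggered): NH2(0°)/Ph(300°) gauche 3.5; NH2(0°)/CHO(60°) gauche 3.0; NH2(120°)/CHO(60°) gauche 3.0; SH(240°)/Ph(300°) gauche 5.0 → 14.5 kJ/mol.
D (staggered): NH2(0°)/Ph(60°) gauche 3.5; NH2(120°)/Ph(60°) gauche 3.5; NH2(120°)/CHO(180°) gauche 3.0; SH(240°)/CHO(180°) gauche 2.8 → 12.8 kJ/mol.
E(C) − E(D) = 14.5 − 12.8 = +1.7 kJ/mol.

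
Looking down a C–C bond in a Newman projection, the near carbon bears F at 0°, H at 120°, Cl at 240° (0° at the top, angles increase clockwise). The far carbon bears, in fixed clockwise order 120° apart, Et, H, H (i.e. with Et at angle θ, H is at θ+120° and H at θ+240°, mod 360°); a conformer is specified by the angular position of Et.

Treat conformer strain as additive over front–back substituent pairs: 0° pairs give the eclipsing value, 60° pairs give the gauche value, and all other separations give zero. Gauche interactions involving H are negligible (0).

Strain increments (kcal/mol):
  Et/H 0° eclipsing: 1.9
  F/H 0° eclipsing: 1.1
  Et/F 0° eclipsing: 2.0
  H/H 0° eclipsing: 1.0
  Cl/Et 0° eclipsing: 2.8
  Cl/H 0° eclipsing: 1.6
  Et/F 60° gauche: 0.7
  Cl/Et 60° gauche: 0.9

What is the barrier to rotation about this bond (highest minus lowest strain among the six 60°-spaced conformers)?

4.2 kcal/mol

Et at 0° is eclipsed. F at 0° is eclipsed with Et at 0° (2.0); H at 120° is eclipsed with H at 120° (1.0); Cl at 240° is eclipsed with H at 240° (1.6). Total 4.6 kcal/mol.
Et at 60° is staggered. F at 0° is gauche with Et at 60° (0.7). Total 0.7 kcal/mol.
Et at 120° is eclipsed. F at 0° is eclipsed with H at 0° (1.1); H at 120° is eclipsed with Et at 120° (1.9); Cl at 240° is eclipsed with H at 240° (1.6). Total 4.6 kcal/mol.
Et at 180° is staggered. Cl at 240° is gauche with Et at 180° (0.9). Total 0.9 kcal/mol.
Et at 240° is eclipsed. F at 0° is eclipsed with H at 0° (1.1); H at 120° is eclipsed with H at 120° (1.0); Cl at 240° is eclipsed with Et at 240° (2.8). Total 4.9 kcal/mol.
Et at 300° is staggered. F at 0° is gauche with Et at 300° (0.7); Cl at 240° is gauche with Et at 300° (0.9). Total 1.6 kcal/mol.
Max at 240° (4.9 kcal/mol), min at 60° (0.7 kcal/mol); barrier = 4.2 kcal/mol.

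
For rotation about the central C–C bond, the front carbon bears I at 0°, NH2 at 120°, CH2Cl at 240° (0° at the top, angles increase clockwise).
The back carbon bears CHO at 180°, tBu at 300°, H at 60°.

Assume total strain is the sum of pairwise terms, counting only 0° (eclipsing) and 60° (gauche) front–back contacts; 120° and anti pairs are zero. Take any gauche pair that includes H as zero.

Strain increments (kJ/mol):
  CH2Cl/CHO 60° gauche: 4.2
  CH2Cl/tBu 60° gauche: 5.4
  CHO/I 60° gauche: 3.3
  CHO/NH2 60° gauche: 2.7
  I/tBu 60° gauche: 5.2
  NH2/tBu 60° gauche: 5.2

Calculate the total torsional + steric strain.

17.5 kJ/mol

This conformer (staggered): I(0°)/tBu(300°) gauche 5.2; NH2(120°)/CHO(180°) gauche 2.7; CH2Cl(240°)/CHO(180°) gauche 4.2; CH2Cl(240°)/tBu(300°) gauche 5.4 → 17.5 kJ/mol.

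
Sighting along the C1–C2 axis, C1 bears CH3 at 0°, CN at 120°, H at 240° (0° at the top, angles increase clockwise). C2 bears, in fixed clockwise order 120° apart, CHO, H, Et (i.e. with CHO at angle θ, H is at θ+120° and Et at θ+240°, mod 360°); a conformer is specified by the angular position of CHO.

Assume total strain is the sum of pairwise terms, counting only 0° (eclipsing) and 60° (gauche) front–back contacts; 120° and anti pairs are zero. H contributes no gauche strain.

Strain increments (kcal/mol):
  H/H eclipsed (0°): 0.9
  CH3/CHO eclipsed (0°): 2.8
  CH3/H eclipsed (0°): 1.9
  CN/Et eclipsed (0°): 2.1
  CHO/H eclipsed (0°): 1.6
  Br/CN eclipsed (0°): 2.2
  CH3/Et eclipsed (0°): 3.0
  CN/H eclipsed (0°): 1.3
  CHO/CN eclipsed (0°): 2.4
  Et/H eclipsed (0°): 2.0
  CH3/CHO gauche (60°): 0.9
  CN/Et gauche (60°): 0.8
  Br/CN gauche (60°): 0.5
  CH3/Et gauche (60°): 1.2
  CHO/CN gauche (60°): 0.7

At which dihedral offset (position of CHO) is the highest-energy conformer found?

CHO at 0° is eclipsed. CH3 at 0° is eclipsed with CHO at 0° (2.8); CN at 120° is eclipsed with H at 120° (1.3); H at 240° is eclipsed with Et at 240° (2.0). Total 6.1 kcal/mol.
CHO at 60° is staggered. CH3 at 0° is gauche with CHO at 60° (0.9); CH3 at 0° is gauche with Et at 300° (1.2); CN at 120° is gauche with CHO at 60° (0.7). Total 2.8 kcal/mol.
CHO at 120° is eclipsed. CH3 at 0° is eclipsed with Et at 0° (3.0); CN at 120° is eclipsed with CHO at 120° (2.4); H at 240° is eclipsed with H at 240° (0.9). Total 6.3 kcal/mol.
CHO at 180° is staggered. CH3 at 0° is gauche with Et at 60° (1.2); CN at 120° is gauche with CHO at 180° (0.7); CN at 120° is gauche with Et at 60° (0.8). Total 2.7 kcal/mol.
CHO at 240° is eclipsed. CH3 at 0° is eclipsed with H at 0° (1.9); CN at 120° is eclipsed with Et at 120° (2.1); H at 240° is eclipsed with CHO at 240° (1.6). Total 5.6 kcal/mol.
CHO at 300° is staggered. CH3 at 0° is gauche with CHO at 300° (0.9); CN at 120° is gauche with Et at 180° (0.8). Total 1.7 kcal/mol.
The maximum (6.3 kcal/mol) occurs with CHO at 120°.

120°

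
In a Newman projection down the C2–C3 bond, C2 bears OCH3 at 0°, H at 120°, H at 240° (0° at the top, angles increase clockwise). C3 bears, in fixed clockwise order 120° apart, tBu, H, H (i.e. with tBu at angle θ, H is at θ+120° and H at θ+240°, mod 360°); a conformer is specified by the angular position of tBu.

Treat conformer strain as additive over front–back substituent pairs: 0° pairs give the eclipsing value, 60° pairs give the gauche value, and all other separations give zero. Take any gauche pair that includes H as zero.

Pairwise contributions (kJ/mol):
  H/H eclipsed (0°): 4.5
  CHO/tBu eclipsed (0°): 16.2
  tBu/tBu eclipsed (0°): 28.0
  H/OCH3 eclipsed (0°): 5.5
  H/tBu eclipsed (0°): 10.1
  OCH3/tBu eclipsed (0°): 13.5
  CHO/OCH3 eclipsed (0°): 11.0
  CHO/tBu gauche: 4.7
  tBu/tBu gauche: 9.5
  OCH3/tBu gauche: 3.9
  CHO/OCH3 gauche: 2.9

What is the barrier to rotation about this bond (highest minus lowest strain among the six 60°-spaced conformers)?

22.5 kJ/mol

tBu at 0° (eclipsed): OCH3–tBu eclipsed, H–H eclipsed, H–H eclipsed; 13.5 + 4.5 + 4.5 = 22.5 kJ/mol.
tBu at 60° (staggered): OCH3–tBu gauche; 3.9 = 3.9 kJ/mol.
tBu at 120° (eclipsed): OCH3–H eclipsed, H–tBu eclipsed, H–H eclipsed; 5.5 + 10.1 + 4.5 = 20.1 kJ/mol.
tBu at 180° (staggered): no non-H gauche contacts → 0.0 kJ/mol.
tBu at 240° (eclipsed): OCH3–H eclipsed, H–H eclipsed, H–tBu eclipsed; 5.5 + 4.5 + 10.1 = 20.1 kJ/mol.
tBu at 300° (staggered): OCH3–tBu gauche; 3.9 = 3.9 kJ/mol.
Max at 0° (22.5 kJ/mol), min at 180° (0.0 kJ/mol); barrier = 22.5 kJ/mol.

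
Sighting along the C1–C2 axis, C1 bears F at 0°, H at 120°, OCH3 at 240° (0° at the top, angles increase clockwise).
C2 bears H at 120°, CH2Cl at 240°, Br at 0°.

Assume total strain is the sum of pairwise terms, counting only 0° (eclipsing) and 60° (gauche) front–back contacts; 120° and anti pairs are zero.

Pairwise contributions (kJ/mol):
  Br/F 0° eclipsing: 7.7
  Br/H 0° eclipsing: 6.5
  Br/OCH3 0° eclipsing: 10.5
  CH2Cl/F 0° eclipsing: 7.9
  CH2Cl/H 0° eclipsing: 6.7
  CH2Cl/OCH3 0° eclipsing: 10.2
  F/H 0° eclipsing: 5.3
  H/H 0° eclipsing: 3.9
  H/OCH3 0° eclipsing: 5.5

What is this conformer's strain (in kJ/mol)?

This conformer (eclipsed): F–Br eclipsed, H–H eclipsed, OCH3–CH2Cl eclipsed; 7.7 + 3.9 + 10.2 = 21.8 kJ/mol.

21.8 kJ/mol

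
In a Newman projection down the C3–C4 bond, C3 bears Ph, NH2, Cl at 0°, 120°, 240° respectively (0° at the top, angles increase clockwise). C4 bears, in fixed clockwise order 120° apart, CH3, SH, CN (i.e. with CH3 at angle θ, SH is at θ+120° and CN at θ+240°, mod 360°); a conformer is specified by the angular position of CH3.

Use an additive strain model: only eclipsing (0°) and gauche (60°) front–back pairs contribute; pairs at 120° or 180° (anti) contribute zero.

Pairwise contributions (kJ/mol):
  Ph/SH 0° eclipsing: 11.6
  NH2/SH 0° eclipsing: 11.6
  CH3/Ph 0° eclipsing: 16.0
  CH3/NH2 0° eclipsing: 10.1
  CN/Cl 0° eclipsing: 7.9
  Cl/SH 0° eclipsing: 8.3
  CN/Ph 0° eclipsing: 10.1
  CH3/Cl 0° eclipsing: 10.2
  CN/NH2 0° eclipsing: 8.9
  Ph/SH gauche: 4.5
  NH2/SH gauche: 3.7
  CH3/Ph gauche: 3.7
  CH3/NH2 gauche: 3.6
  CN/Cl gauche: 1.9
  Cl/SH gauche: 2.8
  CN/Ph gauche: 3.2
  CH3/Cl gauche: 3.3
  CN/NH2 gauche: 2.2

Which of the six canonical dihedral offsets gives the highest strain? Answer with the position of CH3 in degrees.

0°

CH3 at 0° is eclipsed. Ph at 0° is eclipsed with CH3 at 0° (16.0); NH2 at 120° is eclipsed with SH at 120° (11.6); Cl at 240° is eclipsed with CN at 240° (7.9). Total 35.5 kJ/mol.
CH3 at 60° is staggered. Ph at 0° is gauche with CH3 at 60° (3.7); Ph at 0° is gauche with CN at 300° (3.2); NH2 at 120° is gauche with CH3 at 60° (3.6); NH2 at 120° is gauche with SH at 180° (3.7); Cl at 240° is gauche with SH at 180° (2.8); Cl at 240° is gauche with CN at 300° (1.9). Total 18.9 kJ/mol.
CH3 at 120° is eclipsed. Ph at 0° is eclipsed with CN at 0° (10.1); NH2 at 120° is eclipsed with CH3 at 120° (10.1); Cl at 240° is eclipsed with SH at 240° (8.3). Total 28.5 kJ/mol.
CH3 at 180° is staggered. Ph at 0° is gauche with SH at 300° (4.5); Ph at 0° is gauche with CN at 60° (3.2); NH2 at 120° is gauche with CH3 at 180° (3.6); NH2 at 120° is gauche with CN at 60° (2.2); Cl at 240° is gauche with CH3 at 180° (3.3); Cl at 240° is gauche with SH at 300° (2.8). Total 19.6 kJ/mol.
CH3 at 240° is eclipsed. Ph at 0° is eclipsed with SH at 0° (11.6); NH2 at 120° is eclipsed with CN at 120° (8.9); Cl at 240° is eclipsed with CH3 at 240° (10.2). Total 30.7 kJ/mol.
CH3 at 300° is staggered. Ph at 0° is gauche with CH3 at 300° (3.7); Ph at 0° is gauche with SH at 60° (4.5); NH2 at 120° is gauche with SH at 60° (3.7); NH2 at 120° is gauche with CN at 180° (2.2); Cl at 240° is gauche with CH3 at 300° (3.3); Cl at 240° is gauche with CN at 180° (1.9). Total 19.3 kJ/mol.
The maximum (35.5 kJ/mol) occurs with CH3 at 0°.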